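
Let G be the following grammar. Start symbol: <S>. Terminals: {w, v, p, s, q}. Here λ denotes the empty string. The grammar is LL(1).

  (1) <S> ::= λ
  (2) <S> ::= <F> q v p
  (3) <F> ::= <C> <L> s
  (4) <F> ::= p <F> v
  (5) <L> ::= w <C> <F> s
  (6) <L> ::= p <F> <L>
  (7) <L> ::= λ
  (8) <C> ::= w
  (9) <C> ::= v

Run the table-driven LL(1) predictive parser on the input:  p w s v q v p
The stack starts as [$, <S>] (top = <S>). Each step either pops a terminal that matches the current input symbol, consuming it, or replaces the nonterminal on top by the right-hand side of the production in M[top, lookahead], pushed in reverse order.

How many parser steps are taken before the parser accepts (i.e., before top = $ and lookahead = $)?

12

step 1: stack=$ <S>  input=p w s v q v p $  — expand <S> ::= <F> q v p
step 2: stack=$ p v q <F>  input=p w s v q v p $  — expand <F> ::= p <F> v
step 3: stack=$ p v q v <F> p  input=p w s v q v p $  — match p
step 4: stack=$ p v q v <F>  input=w s v q v p $  — expand <F> ::= <C> <L> s
step 5: stack=$ p v q v s <L> <C>  input=w s v q v p $  — expand <C> ::= w
step 6: stack=$ p v q v s <L> w  input=w s v q v p $  — match w
step 7: stack=$ p v q v s <L>  input=s v q v p $  — expand <L> ::= λ
step 8: stack=$ p v q v s  input=s v q v p $  — match s
step 9: stack=$ p v q v  input=v q v p $  — match v
step 10: stack=$ p v q  input=q v p $  — match q
step 11: stack=$ p v  input=v p $  — match v
step 12: stack=$ p  input=p $  — match p
Accept reached after 12 steps.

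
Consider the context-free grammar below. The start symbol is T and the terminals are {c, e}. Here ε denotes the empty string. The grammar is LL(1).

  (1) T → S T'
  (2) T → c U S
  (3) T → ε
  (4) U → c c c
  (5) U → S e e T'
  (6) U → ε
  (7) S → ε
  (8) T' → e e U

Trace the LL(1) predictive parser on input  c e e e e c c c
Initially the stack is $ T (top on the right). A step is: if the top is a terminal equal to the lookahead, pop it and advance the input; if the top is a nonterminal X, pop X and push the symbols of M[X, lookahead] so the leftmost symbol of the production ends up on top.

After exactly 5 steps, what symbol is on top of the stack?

e

     Stack         Input              Action
  1  $ T           c e e e e c c c $  expand T → c U S
  2  $ S U c       c e e e e c c c $  match c
  3  $ S U         e e e e c c c $    expand U → S e e T'
  4  $ S T' e e S  e e e e c c c $    expand S → ε
  5  $ S T' e e    e e e e c c c $    match e
Stack after step 5: $ S T' e (top = e).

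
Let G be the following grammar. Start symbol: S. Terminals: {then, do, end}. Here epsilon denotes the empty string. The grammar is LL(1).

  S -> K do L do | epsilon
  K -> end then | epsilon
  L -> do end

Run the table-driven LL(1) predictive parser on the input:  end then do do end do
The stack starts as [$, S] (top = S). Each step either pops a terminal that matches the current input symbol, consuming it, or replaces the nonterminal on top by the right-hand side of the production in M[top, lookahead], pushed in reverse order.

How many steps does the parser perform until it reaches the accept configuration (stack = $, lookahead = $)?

step 1: stack=$ S  input=end then do do end do $  — expand S -> K do L do
step 2: stack=$ do L do K  input=end then do do end do $  — expand K -> end then
step 3: stack=$ do L do then end  input=end then do do end do $  — match end
step 4: stack=$ do L do then  input=then do do end do $  — match then
step 5: stack=$ do L do  input=do do end do $  — match do
step 6: stack=$ do L  input=do end do $  — expand L -> do end
step 7: stack=$ do end do  input=do end do $  — match do
step 8: stack=$ do end  input=end do $  — match end
step 9: stack=$ do  input=do $  — match do
Accept reached after 9 steps.

9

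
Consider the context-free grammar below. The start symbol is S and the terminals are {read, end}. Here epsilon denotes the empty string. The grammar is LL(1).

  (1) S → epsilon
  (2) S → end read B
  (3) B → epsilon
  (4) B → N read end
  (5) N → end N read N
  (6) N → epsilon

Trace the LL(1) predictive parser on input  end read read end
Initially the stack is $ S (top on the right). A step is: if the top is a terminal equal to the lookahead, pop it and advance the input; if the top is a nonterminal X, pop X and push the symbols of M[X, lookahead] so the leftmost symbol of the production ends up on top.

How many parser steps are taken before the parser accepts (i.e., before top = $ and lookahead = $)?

     Stack         Input                Action
  1  $ S           end read read end $  expand S → end read B
  2  $ B read end  end read read end $  match end
  3  $ B read      read read end $      match read
  4  $ B           read end $           expand B → N read end
  5  $ end read N  read end $           expand N → epsilon
  6  $ end read    read end $           match read
  7  $ end         end $                match end
Accept reached after 7 steps.

7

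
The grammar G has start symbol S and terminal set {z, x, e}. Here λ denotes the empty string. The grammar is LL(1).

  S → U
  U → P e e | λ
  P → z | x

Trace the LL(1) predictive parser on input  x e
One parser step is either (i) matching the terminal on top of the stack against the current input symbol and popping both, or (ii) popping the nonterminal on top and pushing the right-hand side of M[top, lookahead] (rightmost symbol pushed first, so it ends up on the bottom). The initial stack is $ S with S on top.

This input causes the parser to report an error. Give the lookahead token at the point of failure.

     Stack    Input  Action
  1  $ S      x e $  expand S → U
  2  $ U      x e $  expand U → P e e
  3  $ e e P  x e $  expand P → x
  4  $ e e x  x e $  match x
  5  $ e e    e $    match e
  6  $ e      $      error: top is terminal e but lookahead is $

$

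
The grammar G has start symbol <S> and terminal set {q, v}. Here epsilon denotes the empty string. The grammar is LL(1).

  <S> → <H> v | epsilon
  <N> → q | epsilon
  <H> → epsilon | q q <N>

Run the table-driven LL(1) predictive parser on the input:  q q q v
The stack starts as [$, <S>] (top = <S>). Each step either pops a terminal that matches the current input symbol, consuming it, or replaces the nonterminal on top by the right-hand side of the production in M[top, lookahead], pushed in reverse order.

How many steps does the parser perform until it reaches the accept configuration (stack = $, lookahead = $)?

step 1: stack=$ <S>  input=q q q v $  — expand <S> → <H> v
step 2: stack=$ v <H>  input=q q q v $  — expand <H> → q q <N>
step 3: stack=$ v <N> q q  input=q q q v $  — match q
step 4: stack=$ v <N> q  input=q q v $  — match q
step 5: stack=$ v <N>  input=q v $  — expand <N> → q
step 6: stack=$ v q  input=q v $  — match q
step 7: stack=$ v  input=v $  — match v
Accept reached after 7 steps.

7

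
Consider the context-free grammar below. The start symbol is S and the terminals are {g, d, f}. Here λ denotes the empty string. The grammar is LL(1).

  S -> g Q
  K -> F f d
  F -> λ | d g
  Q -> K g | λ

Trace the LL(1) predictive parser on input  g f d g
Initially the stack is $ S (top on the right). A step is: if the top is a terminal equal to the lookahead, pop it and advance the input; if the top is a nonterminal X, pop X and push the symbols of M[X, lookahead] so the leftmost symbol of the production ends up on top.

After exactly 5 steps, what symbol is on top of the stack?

step 1: stack=$ S  input=g f d g $  — expand S -> g Q
step 2: stack=$ Q g  input=g f d g $  — match g
step 3: stack=$ Q  input=f d g $  — expand Q -> K g
step 4: stack=$ g K  input=f d g $  — expand K -> F f d
step 5: stack=$ g d f F  input=f d g $  — expand F -> λ
Stack after step 5: $ g d f (top = f).

f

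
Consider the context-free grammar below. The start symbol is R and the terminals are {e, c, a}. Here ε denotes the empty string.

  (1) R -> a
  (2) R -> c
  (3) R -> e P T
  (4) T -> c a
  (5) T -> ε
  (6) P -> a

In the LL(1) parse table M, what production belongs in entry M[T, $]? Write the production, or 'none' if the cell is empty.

FIRST(R): from R->a we get {a}; from R->c we get {c}; from R->e P T we get {e}. So FIRST(R) = {a, c, e}.
FIRST(T): from T->c a we get {c}; from T->ε we get {ε}. So FIRST(T) = {ε, c}.
FIRST(P): from P->a we get {a}. So FIRST(P) = {a}.
FOLLOW(R) includes $ since R is the start symbol.
FOLLOW(R): R appears on no right-hand side. Thus FOLLOW(R) = {$}.
FOLLOW(T): in R->e P T, the suffix after T is empty, so FOLLOW(T) ⊇ FOLLOW(R) = {$}. Thus FOLLOW(T) = {$}.
For T -> c a: FIRST(c a) = {c}, so it goes in M[T, t] for t ∈ {c}.
For T -> ε: FIRST(ε) = {ε}, so it goes in M[T, t] for t ∈ {}; since ε ∈ FIRST, also for every t ∈ FOLLOW(T) = {$}.

T -> ε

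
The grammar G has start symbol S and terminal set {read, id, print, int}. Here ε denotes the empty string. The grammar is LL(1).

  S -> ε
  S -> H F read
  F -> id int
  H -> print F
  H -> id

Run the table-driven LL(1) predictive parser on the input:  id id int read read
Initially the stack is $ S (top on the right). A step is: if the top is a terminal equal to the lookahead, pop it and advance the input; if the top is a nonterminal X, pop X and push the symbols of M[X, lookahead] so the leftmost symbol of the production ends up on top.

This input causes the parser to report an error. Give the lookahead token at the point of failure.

read

     Stack          Input                  Action
  1  $ S            id id int read read $  expand S -> H F read
  2  $ read F H     id id int read read $  expand H -> id
  3  $ read F id    id id int read read $  match id
  4  $ read F       id int read read $     expand F -> id int
  5  $ read int id  id int read read $     match id
  6  $ read int     int read read $        match int
  7  $ read         read read $            match read
  8  $              read $                 error: stack empty but input remains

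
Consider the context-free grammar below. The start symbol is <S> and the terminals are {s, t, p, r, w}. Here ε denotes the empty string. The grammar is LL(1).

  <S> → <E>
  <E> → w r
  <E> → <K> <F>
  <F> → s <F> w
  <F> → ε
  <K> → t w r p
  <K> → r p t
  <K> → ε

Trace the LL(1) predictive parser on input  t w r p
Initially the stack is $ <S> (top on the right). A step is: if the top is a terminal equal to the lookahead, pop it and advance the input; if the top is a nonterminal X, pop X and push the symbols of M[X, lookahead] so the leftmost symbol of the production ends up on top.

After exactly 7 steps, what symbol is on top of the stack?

<F>

     Stack          Input      Action
  1  $ <S>          t w r p $  expand <S> → <E>
  2  $ <E>          t w r p $  expand <E> → <K> <F>
  3  $ <F> <K>      t w r p $  expand <K> → t w r p
  4  $ <F> p r w t  t w r p $  match t
  5  $ <F> p r w    w r p $    match w
  6  $ <F> p r      r p $      match r
  7  $ <F> p        p $        match p
Stack after step 7: $ <F> (top = <F>).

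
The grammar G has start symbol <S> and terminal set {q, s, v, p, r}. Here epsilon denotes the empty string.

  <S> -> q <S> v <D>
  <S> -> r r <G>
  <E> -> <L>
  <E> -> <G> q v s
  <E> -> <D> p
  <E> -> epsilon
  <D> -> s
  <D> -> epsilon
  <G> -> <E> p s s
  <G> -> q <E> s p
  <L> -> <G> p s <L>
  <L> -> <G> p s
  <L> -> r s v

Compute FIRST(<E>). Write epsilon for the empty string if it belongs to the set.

{epsilon, p, q, r, s}

FIRST(<S>): from <S>->q <S> v <D> we get {q}; from <S>->r r <G> we get {r}. So FIRST(<S>) = {q, r}.
FIRST(<D>): from <D>->s we get {s}; from <D>->epsilon we get {epsilon}. So FIRST(<D>) = {epsilon, s}.
FIRST(<E>): from <E>-><L> we get {p, q, r, s}; from <E>-><G> q v s we get {p, q, r, s}; from <E>-><D> p we get {p, s}; from <E>->epsilon we get {epsilon}. So FIRST(<E>) = {epsilon, p, q, r, s}.
FIRST(<G>): from <G>-><E> p s s we get {p, q, r, s}; from <G>->q <E> s p we get {q}. So FIRST(<G>) = {p, q, r, s}.
FIRST(<L>): from <L>-><G> p s <L> we get {p, q, r, s}; from <L>-><G> p s we get {p, q, r, s}; from <L>->r s v we get {r}. So FIRST(<L>) = {p, q, r, s}.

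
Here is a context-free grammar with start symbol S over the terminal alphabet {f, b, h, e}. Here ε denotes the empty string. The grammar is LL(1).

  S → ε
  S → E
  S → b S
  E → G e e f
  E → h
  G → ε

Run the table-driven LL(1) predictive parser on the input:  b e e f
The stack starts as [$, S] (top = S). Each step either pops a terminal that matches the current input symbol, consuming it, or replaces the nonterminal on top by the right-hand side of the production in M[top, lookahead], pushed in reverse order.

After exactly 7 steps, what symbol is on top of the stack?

step 1: stack=$ S  input=b e e f $  — expand S → b S
step 2: stack=$ S b  input=b e e f $  — match b
step 3: stack=$ S  input=e e f $  — expand S → E
step 4: stack=$ E  input=e e f $  — expand E → G e e f
step 5: stack=$ f e e G  input=e e f $  — expand G → ε
step 6: stack=$ f e e  input=e e f $  — match e
step 7: stack=$ f e  input=e f $  — match e
Stack after step 7: $ f (top = f).

f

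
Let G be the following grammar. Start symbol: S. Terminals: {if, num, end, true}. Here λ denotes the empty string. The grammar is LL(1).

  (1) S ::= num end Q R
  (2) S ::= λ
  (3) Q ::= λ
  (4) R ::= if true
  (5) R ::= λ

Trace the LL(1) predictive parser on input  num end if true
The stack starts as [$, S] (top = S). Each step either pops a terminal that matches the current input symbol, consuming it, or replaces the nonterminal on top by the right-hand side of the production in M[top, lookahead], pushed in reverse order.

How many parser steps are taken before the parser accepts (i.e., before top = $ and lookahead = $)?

7

step 1: stack=$ S  input=num end if true $  — expand S ::= num end Q R
step 2: stack=$ R Q end num  input=num end if true $  — match num
step 3: stack=$ R Q end  input=end if true $  — match end
step 4: stack=$ R Q  input=if true $  — expand Q ::= λ
step 5: stack=$ R  input=if true $  — expand R ::= if true
step 6: stack=$ true if  input=if true $  — match if
step 7: stack=$ true  input=true $  — match true
Accept reached after 7 steps.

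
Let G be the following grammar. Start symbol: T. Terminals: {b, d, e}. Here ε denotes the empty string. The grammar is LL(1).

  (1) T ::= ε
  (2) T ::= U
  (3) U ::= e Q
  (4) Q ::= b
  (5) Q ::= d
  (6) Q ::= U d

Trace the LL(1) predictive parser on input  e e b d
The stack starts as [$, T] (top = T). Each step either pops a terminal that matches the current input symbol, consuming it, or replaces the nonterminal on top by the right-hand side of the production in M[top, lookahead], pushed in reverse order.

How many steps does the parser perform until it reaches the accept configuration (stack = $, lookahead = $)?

step 1: stack=$ T  input=e e b d $  — expand T ::= U
step 2: stack=$ U  input=e e b d $  — expand U ::= e Q
step 3: stack=$ Q e  input=e e b d $  — match e
step 4: stack=$ Q  input=e b d $  — expand Q ::= U d
step 5: stack=$ d U  input=e b d $  — expand U ::= e Q
step 6: stack=$ d Q e  input=e b d $  — match e
step 7: stack=$ d Q  input=b d $  — expand Q ::= b
step 8: stack=$ d b  input=b d $  — match b
step 9: stack=$ d  input=d $  — match d
Accept reached after 9 steps.

9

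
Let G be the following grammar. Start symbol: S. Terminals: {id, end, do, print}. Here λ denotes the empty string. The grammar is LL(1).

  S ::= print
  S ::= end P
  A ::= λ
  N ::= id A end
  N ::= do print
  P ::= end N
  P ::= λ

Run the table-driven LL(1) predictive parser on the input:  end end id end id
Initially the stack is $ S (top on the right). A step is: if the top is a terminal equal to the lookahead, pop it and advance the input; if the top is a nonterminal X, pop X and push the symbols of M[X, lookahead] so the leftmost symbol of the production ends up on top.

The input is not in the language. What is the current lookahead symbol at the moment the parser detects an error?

id

     Stack       Input                Action
  1  $ S         end end id end id $  expand S ::= end P
  2  $ P end     end end id end id $  match end
  3  $ P         end id end id $      expand P ::= end N
  4  $ N end     end id end id $      match end
  5  $ N         id end id $          expand N ::= id A end
  6  $ end A id  id end id $          match id
  7  $ end A     end id $             expand A ::= λ
  8  $ end       end id $             match end
  9  $           id $                 error: stack empty but input remains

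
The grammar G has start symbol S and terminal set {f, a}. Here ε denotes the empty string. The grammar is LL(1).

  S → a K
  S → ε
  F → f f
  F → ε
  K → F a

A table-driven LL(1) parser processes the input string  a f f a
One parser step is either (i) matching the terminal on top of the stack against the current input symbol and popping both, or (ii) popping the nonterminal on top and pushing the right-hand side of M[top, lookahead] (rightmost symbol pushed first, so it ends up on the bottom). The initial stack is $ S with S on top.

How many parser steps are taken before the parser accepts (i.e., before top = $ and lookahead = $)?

7

step 1: stack=$ S  input=a f f a $  — expand S → a K
step 2: stack=$ K a  input=a f f a $  — match a
step 3: stack=$ K  input=f f a $  — expand K → F a
step 4: stack=$ a F  input=f f a $  — expand F → f f
step 5: stack=$ a f f  input=f f a $  — match f
step 6: stack=$ a f  input=f a $  — match f
step 7: stack=$ a  input=a $  — match a
Accept reached after 7 steps.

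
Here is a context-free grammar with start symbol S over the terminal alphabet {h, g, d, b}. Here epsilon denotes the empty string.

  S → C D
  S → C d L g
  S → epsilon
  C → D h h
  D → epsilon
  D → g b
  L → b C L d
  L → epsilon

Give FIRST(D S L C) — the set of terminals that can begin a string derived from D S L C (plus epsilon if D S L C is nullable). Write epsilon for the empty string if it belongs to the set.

FIRST(D): from D→epsilon we get {epsilon}; from D→g b we get {g}. So FIRST(D) = {epsilon, g}.
FIRST(L): from L→b C L d we get {b}; from L→epsilon we get {epsilon}. So FIRST(L) = {epsilon, b}.
FIRST(C): from C→D h h we get {g, h}. So FIRST(C) = {g, h}.
FIRST(S): from S→C D we get {g, h}; from S→C d L g we get {g, h}; from S→epsilon we get {epsilon}. So FIRST(S) = {epsilon, g, h}.
FIRST(D S L C): take FIRST of each symbol in turn, carrying on past any symbol whose FIRST contains epsilon; result {b, g, h}.

{b, g, h}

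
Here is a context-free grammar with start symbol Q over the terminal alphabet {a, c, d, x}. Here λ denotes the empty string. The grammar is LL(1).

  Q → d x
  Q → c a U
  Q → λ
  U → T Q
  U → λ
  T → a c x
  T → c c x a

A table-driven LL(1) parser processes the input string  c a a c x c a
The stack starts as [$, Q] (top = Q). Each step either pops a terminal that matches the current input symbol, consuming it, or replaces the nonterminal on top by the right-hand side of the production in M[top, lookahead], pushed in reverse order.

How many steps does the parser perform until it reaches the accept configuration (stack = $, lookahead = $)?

12

      Stack      Input            Action
   1  $ Q        c a a c x c a $  expand Q → c a U
   2  $ U a c    c a a c x c a $  match c
   3  $ U a      a a c x c a $    match a
   4  $ U        a c x c a $      expand U → T Q
   5  $ Q T      a c x c a $      expand T → a c x
   6  $ Q x c a  a c x c a $      match a
   7  $ Q x c    c x c a $        match c
   8  $ Q x      x c a $          match x
   9  $ Q        c a $            expand Q → c a U
  10  $ U a c    c a $            match c
  11  $ U a      a $              match a
  12  $ U        $                expand U → λ
Accept reached after 12 steps.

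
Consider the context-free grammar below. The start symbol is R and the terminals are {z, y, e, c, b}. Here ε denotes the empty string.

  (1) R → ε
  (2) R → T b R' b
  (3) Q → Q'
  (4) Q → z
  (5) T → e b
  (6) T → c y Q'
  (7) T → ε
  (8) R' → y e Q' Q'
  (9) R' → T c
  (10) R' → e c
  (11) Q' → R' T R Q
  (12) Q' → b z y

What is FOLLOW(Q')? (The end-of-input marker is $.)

{b, c, e, y, z}

FIRST(T): from T→e b we get {e}; from T→c y Q' we get {c}; from T→ε we get {ε}. So FIRST(T) = {ε, c, e}.
FIRST(R): from R→ε we get {ε}; from R→T b R' b we get {b, c, e}. So FIRST(R) = {ε, b, c, e}.
FIRST(R'): from R'→y e Q' Q' we get {y}; from R'→T c we get {c, e}; from R'→e c we get {e}. So FIRST(R') = {c, e, y}.
FIRST(Q'): from Q'→R' T R Q we get {c, e, y}; from Q'→b z y we get {b}. So FIRST(Q') = {b, c, e, y}.
FIRST(Q): from Q→Q' we get {b, c, e, y}; from Q→z we get {z}. So FIRST(Q) = {b, c, e, y, z}.
FOLLOW(R) includes $ since R is the start symbol.
FOLLOW(R): in Q'→R' T R Q, R is followed by Q with FIRST {b, c, e, y, z}. Thus FOLLOW(R) = {$, b, c, e, y, z}.
FOLLOW(T): in R→T b R' b, T is followed by b R' b with FIRST {b}; in R'→T c, T is followed by c with FIRST {c}; in Q'→R' T R Q, T is followed by R Q with FIRST {b, c, e, y, z}. Thus FOLLOW(T) = {b, c, e, y, z}.
FOLLOW(R'): in R→T b R' b, R' is followed by b with FIRST {b}; in Q'→R' T R Q, R' is followed by T R Q with FIRST {b, c, e, y, z}. Thus FOLLOW(R') = {b, c, e, y, z}.
FOLLOW(Q): in Q'→R' T R Q, the suffix after Q is empty, so FOLLOW(Q) ⊇ FOLLOW(Q') = {b, c, e, y, z}. Thus FOLLOW(Q) = {b, c, e, y, z}.
FOLLOW(Q'): in Q→Q', the suffix after Q' is empty, so FOLLOW(Q') ⊇ FOLLOW(Q) = {b, c, e, y, z}; in T→c y Q', the suffix after Q' is empty, so FOLLOW(Q') ⊇ FOLLOW(T) = {b, c, e, y, z}; in R'→y e Q' Q' (occurrence 1), Q' is followed by Q' with FIRST {b, c, e, y}; in R'→y e Q' Q' (occurrence 2), the suffix after Q' is empty, so FOLLOW(Q') ⊇ FOLLOW(R') = {b, c, e, y, z}. Thus FOLLOW(Q') = {b, c, e, y, z}.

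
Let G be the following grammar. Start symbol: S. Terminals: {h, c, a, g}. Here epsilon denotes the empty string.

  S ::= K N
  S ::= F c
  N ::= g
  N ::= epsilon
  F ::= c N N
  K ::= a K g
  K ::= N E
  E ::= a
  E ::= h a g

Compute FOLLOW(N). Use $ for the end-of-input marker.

{$, a, c, g, h}

FIRST(N): from N::=g we get {g}; from N::=epsilon we get {epsilon}. So FIRST(N) = {epsilon, g}.
FIRST(F): from F::=c N N we get {c}. So FIRST(F) = {c}.
FIRST(E): from E::=a we get {a}; from E::=h a g we get {h}. So FIRST(E) = {a, h}.
FIRST(K): from K::=a K g we get {a}; from K::=N E we get {a, g, h}. So FIRST(K) = {a, g, h}.
FIRST(S): from S::=K N we get {a, g, h}; from S::=F c we get {c}. So FIRST(S) = {a, c, g, h}.
FOLLOW(S) includes $ since S is the start symbol.
FOLLOW(S): S appears on no right-hand side. Thus FOLLOW(S) = {$}.
FOLLOW(F): in S::=F c, F is followed by c with FIRST {c}. Thus FOLLOW(F) = {c}.
FOLLOW(N): in S::=K N, the suffix after N is empty, so FOLLOW(N) ⊇ FOLLOW(S) = {$}; in F::=c N N (occurrence 1), N is followed by N with FIRST {epsilon, g}; in F::=c N N (occurrence 1), the suffix after N is nullable, so FOLLOW(N) ⊇ FOLLOW(F) = {c}; in F::=c N N (occurrence 2), the suffix after N is empty, so FOLLOW(N) ⊇ FOLLOW(F) = {c}; in K::=N E, N is followed by E with FIRST {a, h}. Thus FOLLOW(N) = {$, a, c, g, h}.
FOLLOW(K): in S::=K N, K is followed by N with FIRST {epsilon, g}; in S::=K N, the suffix after K is nullable, so FOLLOW(K) ⊇ FOLLOW(S) = {$}; in K::=a K g, K is followed by g with FIRST {g}. Thus FOLLOW(K) = {$, g}.
FOLLOW(E): in K::=N E, the suffix after E is empty, so FOLLOW(E) ⊇ FOLLOW(K) = {$, g}. Thus FOLLOW(E) = {$, g}.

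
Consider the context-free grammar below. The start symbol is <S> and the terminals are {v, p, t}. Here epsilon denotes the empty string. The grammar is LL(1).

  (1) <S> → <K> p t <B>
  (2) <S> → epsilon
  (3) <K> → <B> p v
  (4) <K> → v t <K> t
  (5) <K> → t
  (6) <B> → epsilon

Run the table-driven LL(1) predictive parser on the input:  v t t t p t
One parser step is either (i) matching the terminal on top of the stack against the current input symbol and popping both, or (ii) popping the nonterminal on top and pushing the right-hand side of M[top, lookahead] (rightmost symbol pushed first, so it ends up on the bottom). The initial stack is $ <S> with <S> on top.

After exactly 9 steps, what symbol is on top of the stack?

<B>

     Stack                Input          Action
  1  $ <S>                v t t t p t $  expand <S> → <K> p t <B>
  2  $ <B> t p <K>        v t t t p t $  expand <K> → v t <K> t
  3  $ <B> t p t <K> t v  v t t t p t $  match v
  4  $ <B> t p t <K> t    t t t p t $    match t
  5  $ <B> t p t <K>      t t p t $      expand <K> → t
  6  $ <B> t p t t        t t p t $      match t
  7  $ <B> t p t          t p t $        match t
  8  $ <B> t p            p t $          match p
  9  $ <B> t              t $            match t
Stack after step 9: $ <B> (top = <B>).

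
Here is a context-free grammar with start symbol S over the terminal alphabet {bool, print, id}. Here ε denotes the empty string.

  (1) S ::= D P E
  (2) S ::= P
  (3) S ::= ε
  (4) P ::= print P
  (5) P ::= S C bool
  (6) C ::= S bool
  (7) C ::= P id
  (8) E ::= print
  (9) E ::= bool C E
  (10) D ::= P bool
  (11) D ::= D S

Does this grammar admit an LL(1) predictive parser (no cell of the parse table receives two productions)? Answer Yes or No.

FIRST(S) = {ε, bool, print}
FIRST(P) = {bool, print}
FIRST(C) = {bool, print}
FIRST(E) = {bool, print}
FIRST(D) = {bool, print}
FOLLOW(S) = {$, bool, print}
FOLLOW(P) = {$, bool, id, print}
FOLLOW(C) = {bool, print}
FOLLOW(E) = {$, bool, print}
FOLLOW(D) = {bool, print}
Cell M[C, bool] receives both C ::= S bool and C ::= P id — the grammar is not LL(1).

No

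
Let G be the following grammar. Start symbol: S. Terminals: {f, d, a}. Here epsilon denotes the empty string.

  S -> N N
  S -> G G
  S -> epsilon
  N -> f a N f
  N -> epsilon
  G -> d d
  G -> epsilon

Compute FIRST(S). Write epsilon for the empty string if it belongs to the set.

{epsilon, d, f}

FIRST(N): from N->f a N f we get {f}; from N->epsilon we get {epsilon}. So FIRST(N) = {epsilon, f}.
FIRST(G): from G->d d we get {d}; from G->epsilon we get {epsilon}. So FIRST(G) = {epsilon, d}.
FIRST(S): from S->N N we get {epsilon, f}; from S->G G we get {epsilon, d}; from S->epsilon we get {epsilon}. So FIRST(S) = {epsilon, d, f}.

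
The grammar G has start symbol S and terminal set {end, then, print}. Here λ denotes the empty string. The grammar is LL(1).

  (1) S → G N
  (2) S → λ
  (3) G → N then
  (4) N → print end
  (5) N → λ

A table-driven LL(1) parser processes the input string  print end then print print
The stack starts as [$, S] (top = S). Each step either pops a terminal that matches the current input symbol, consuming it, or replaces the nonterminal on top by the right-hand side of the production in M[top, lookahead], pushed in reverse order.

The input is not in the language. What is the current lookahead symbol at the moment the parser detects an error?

print

     Stack               Input                         Action
  1  $ S                 print end then print print $  expand S → G N
  2  $ N G               print end then print print $  expand G → N then
  3  $ N then N          print end then print print $  expand N → print end
  4  $ N then end print  print end then print print $  match print
  5  $ N then end        end then print print $        match end
  6  $ N then            then print print $            match then
  7  $ N                 print print $                 expand N → print end
  8  $ end print         print print $                 match print
  9  $ end               print $                       error: top is terminal end but lookahead is print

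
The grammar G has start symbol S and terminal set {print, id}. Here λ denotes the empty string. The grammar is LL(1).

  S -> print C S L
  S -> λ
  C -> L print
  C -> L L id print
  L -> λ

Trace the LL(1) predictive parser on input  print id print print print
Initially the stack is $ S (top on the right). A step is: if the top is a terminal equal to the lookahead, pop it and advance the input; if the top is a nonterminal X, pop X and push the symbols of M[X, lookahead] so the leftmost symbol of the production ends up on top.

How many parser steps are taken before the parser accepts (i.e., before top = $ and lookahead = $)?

15

      Stack               Input                         Action
   1  $ S                 print id print print print $  expand S -> print C S L
   2  $ L S C print       print id print print print $  match print
   3  $ L S C             id print print print $        expand C -> L L id print
   4  $ L S print id L L  id print print print $        expand L -> λ
   5  $ L S print id L    id print print print $        expand L -> λ
   6  $ L S print id      id print print print $        match id
   7  $ L S print         print print print $           match print
   8  $ L S               print print $                 expand S -> print C S L
   9  $ L L S C print     print print $                 match print
  10  $ L L S C           print $                       expand C -> L print
  11  $ L L S print L     print $                       expand L -> λ
  12  $ L L S print       print $                       match print
  13  $ L L S             $                             expand S -> λ
  14  $ L L               $                             expand L -> λ
  15  $ L                 $                             expand L -> λ
Accept reached after 15 steps.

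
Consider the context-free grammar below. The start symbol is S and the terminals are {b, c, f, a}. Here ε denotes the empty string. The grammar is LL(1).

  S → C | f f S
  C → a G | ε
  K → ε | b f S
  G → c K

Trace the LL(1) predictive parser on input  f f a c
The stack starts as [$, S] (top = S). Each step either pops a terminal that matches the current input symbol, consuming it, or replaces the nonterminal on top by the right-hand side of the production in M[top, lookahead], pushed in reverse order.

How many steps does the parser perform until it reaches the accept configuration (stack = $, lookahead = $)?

9

     Stack    Input      Action
  1  $ S      f f a c $  expand S → f f S
  2  $ S f f  f f a c $  match f
  3  $ S f    f a c $    match f
  4  $ S      a c $      expand S → C
  5  $ C      a c $      expand C → a G
  6  $ G a    a c $      match a
  7  $ G      c $        expand G → c K
  8  $ K c    c $        match c
  9  $ K      $          expand K → ε
Accept reached after 9 steps.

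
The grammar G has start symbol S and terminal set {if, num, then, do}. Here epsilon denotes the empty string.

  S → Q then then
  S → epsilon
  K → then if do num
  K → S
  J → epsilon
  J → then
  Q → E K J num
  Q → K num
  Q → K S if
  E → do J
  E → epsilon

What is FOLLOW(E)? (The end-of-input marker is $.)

{do, if, num, then}

FIRST(J) = {epsilon, then}
FIRST(E) = {epsilon, do}
FIRST(S) = {epsilon, do, if, num, then}  (via Q then then)
FIRST(K) = {epsilon, do, if, num, then}  (via S)
FIRST(Q) = {do, if, num, then}  (via E K J num, K num, K S if)
FOLLOW(S) includes $ since S is the start symbol.
FOLLOW(K): in Q→E K J num, K is followed by J num with FIRST {num, then}; in Q→K num, K is followed by num with FIRST {num}; in Q→K S if, K is followed by S if with FIRST {do, if, num, then}. Thus FOLLOW(K) = {do, if, num, then}.
FOLLOW(S): in K→S, the suffix after S is empty, so FOLLOW(S) ⊇ FOLLOW(K) = {do, if, num, then}; in Q→K S if, S is followed by if with FIRST {if}. Thus FOLLOW(S) = {$, do, if, num, then}.
FOLLOW(Q): in S→Q then then, Q is followed by then then with FIRST {then}. Thus FOLLOW(Q) = {then}.
FOLLOW(E): in Q→E K J num, E is followed by K J num with FIRST {do, if, num, then}. Thus FOLLOW(E) = {do, if, num, then}.
FOLLOW(J): in Q→E K J num, J is followed by num with FIRST {num}; in E→do J, the suffix after J is empty, so FOLLOW(J) ⊇ FOLLOW(E) = {do, if, num, then}. Thus FOLLOW(J) = {do, if, num, then}.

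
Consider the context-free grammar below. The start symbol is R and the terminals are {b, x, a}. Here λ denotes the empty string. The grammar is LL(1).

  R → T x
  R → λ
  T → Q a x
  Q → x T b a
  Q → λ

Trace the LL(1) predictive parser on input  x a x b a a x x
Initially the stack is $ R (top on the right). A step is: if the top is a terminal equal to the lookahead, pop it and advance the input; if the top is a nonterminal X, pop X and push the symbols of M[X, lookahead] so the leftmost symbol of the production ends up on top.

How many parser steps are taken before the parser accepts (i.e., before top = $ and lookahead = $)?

13

      Stack              Input              Action
   1  $ R                x a x b a a x x $  expand R → T x
   2  $ x T              x a x b a a x x $  expand T → Q a x
   3  $ x x a Q          x a x b a a x x $  expand Q → x T b a
   4  $ x x a a b T x    x a x b a a x x $  match x
   5  $ x x a a b T      a x b a a x x $    expand T → Q a x
   6  $ x x a a b x a Q  a x b a a x x $    expand Q → λ
   7  $ x x a a b x a    a x b a a x x $    match a
   8  $ x x a a b x      x b a a x x $      match x
   9  $ x x a a b        b a a x x $        match b
  10  $ x x a a          a a x x $          match a
  11  $ x x a            a x x $            match a
  12  $ x x              x x $              match x
  13  $ x                x $                match x
Accept reached after 13 steps.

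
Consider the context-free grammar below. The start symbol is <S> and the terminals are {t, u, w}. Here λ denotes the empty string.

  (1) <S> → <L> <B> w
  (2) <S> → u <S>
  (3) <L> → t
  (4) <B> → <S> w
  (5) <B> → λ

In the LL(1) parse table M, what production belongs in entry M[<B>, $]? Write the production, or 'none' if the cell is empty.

none

FIRST(<L>): from <L>→t we get {t}. So FIRST(<L>) = {t}.
FIRST(<S>): from <S>→<L> <B> w we get {t}; from <S>→u <S> we get {u}. So FIRST(<S>) = {t, u}.
FIRST(<B>): from <B>→<S> w we get {t, u}; from <B>→λ we get {λ}. So FIRST(<B>) = {λ, t, u}.
FOLLOW(<S>) includes $ since <S> is the start symbol.
FOLLOW(<B>): in <S>→<L> <B> w, <B> is followed by w with FIRST {w}. Thus FOLLOW(<B>) = {w}.
For <B> → <S> w: FIRST(<S> w) = {t, u}, so it goes in M[<B>, t] for t ∈ {t, u}.
For <B> → λ: FIRST(λ) = {λ}, so it goes in M[<B>, t] for t ∈ {}; since λ ∈ FIRST, also for every t ∈ FOLLOW(<B>) = {w}.
None of these place a production in M[<B>, $].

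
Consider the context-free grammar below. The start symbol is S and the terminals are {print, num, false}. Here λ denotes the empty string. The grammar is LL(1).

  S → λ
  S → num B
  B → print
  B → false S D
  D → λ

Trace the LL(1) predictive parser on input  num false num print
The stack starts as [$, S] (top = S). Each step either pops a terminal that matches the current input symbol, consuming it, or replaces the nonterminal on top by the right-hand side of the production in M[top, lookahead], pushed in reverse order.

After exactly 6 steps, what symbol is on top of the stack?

     Stack        Input                  Action
  1  $ S          num false num print $  expand S → num B
  2  $ B num      num false num print $  match num
  3  $ B          false num print $      expand B → false S D
  4  $ D S false  false num print $      match false
  5  $ D S        num print $            expand S → num B
  6  $ D B num    num print $            match num
Stack after step 6: $ D B (top = B).

B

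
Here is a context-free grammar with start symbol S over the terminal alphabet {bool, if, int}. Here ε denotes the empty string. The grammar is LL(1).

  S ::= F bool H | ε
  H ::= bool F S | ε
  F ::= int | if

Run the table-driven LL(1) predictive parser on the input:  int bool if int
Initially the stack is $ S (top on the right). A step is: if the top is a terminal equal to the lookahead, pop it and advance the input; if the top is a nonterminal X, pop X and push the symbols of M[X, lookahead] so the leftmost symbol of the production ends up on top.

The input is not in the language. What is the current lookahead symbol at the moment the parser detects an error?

if

     Stack         Input              Action
  1  $ S           int bool if int $  expand S ::= F bool H
  2  $ H bool F    int bool if int $  expand F ::= int
  3  $ H bool int  int bool if int $  match int
  4  $ H bool      bool if int $      match bool
  5  $ H           if int $           error: M[H, if] is empty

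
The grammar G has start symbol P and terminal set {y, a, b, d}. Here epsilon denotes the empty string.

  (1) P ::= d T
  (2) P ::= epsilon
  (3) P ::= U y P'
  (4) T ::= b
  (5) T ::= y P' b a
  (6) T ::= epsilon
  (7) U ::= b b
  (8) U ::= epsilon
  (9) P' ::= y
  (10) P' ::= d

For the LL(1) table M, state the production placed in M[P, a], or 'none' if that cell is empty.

FIRST(T): from T::=b we get {b}; from T::=y P' b a we get {y}; from T::=epsilon we get {epsilon}. So FIRST(T) = {epsilon, b, y}.
FIRST(U): from U::=b b we get {b}; from U::=epsilon we get {epsilon}. So FIRST(U) = {epsilon, b}.
FIRST(P'): from P'::=y we get {y}; from P'::=d we get {d}. So FIRST(P') = {d, y}.
FIRST(P): from P::=d T we get {d}; from P::=epsilon we get {epsilon}; from P::=U y P' we get {b, y}. So FIRST(P) = {epsilon, b, d, y}.
FOLLOW(P) includes $ since P is the start symbol.
FOLLOW(P): P appears on no right-hand side. Thus FOLLOW(P) = {$}.
For P ::= d T: FIRST(d T) = {d}, so it goes in M[P, t] for t ∈ {d}.
For P ::= epsilon: FIRST(epsilon) = {epsilon}, so it goes in M[P, t] for t ∈ {}; since epsilon ∈ FIRST, also for every t ∈ FOLLOW(P) = {$}.
For P ::= U y P': FIRST(U y P') = {b, y}, so it goes in M[P, t] for t ∈ {b, y}.
None of these place a production in M[P, a].

none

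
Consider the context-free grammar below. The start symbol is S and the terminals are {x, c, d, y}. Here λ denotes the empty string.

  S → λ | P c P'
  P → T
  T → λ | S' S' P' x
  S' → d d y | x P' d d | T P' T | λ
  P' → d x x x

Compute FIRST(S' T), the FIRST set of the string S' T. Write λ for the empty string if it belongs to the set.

{λ, d, x}

FIRST(P') = {d}
FIRST(S) = {λ, c, d, x}  (via P c P')
FIRST(P) = {λ, d, x}  (via T)
FIRST(T) = {λ, d, x}  (via S' S' P' x)
FIRST(S') = {λ, d, x}  (via T P' T)
FIRST(S' T): take FIRST of each symbol in turn, carrying on past any symbol whose FIRST contains λ; result {λ, d, x}.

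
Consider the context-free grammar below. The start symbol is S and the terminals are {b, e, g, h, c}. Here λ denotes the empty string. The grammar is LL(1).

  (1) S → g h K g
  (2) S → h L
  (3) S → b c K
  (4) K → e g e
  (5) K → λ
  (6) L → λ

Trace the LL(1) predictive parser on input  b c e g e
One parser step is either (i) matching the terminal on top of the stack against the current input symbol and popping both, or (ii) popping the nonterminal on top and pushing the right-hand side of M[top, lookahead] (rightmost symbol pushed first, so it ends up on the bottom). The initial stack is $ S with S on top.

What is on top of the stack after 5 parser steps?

g

     Stack    Input        Action
  1  $ S      b c e g e $  expand S → b c K
  2  $ K c b  b c e g e $  match b
  3  $ K c    c e g e $    match c
  4  $ K      e g e $      expand K → e g e
  5  $ e g e  e g e $      match e
Stack after step 5: $ e g (top = g).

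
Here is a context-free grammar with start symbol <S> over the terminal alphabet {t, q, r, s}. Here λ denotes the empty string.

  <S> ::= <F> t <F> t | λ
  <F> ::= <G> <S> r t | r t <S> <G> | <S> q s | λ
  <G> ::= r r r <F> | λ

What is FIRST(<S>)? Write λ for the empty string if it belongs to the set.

{λ, q, r, t}

FIRST(<G>) = {λ, r}
FIRST(<S>) = {λ, q, r, t}  (via <F> t <F> t)
FIRST(<F>) = {λ, q, r, t}  (via <G> <S> r t, <S> q s)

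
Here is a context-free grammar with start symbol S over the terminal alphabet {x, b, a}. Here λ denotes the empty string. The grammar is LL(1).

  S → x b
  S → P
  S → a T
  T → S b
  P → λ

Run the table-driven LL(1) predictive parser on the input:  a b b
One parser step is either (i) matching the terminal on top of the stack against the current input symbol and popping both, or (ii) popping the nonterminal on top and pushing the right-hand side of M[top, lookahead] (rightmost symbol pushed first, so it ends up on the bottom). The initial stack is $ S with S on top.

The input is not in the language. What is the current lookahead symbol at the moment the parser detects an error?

     Stack  Input    Action
  1  $ S    a b b $  expand S → a T
  2  $ T a  a b b $  match a
  3  $ T    b b $    expand T → S b
  4  $ b S  b b $    expand S → P
  5  $ b P  b b $    expand P → λ
  6  $ b    b b $    match b
  7  $      b $      error: stack empty but input remains

b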